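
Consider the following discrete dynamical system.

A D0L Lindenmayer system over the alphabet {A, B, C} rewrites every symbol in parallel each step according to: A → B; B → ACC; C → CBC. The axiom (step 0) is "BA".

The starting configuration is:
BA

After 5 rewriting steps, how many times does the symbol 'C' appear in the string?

142

gen 0: BA
gen 1: ACCB
gen 2: BCBCCBCACC
gen 3: ACCCBCACCCBCCBCACCCBCBCBCCBC
gen 4: BCBCCBCCBCACCCBCBCBCCBCCBCACCCBCCBCACCCBCBCBCCBCCBCACCCBCACCCBCACCCBCCBCACCCBC
gen 5: ACCCBCACCCBCCBCACCCBCCBCACCCBCBCBCCBCCBCACCCBCACCCBCACCCBC…CBCBCCBCCBCACCCBCBCBCCBCCBCACCCBCCBCACCCBCBCBCCBCCBCACCCBC  (len 220)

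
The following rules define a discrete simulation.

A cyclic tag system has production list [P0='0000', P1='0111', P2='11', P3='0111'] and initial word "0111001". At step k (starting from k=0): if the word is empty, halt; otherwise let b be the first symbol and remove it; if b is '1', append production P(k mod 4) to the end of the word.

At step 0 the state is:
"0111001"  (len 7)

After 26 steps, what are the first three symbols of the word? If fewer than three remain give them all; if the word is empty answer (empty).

111

k=0  "0111001"  (len 7)
k=1  "111001"  (len 6)
k=2  "110010111"  (len 9)
k=3  "1001011111"  (len 10)
k=4  "0010111110111"  (len 13)
k=5  "010111110111"  (len 12)
k=6  "10111110111"  (len 11)
k=7  "011111011111"  (len 12)
k=8  "11111011111"  (len 11)
k=9  "11110111110000"  (len 14)
k=10  "11101111100000111"  (len 17)
k=11  "110111110000011111"  (len 18)
k=12  "101111100000111110111"  (len 21)
k=13  "011111000001111101110000"  (len 24)
k=14  "11111000001111101110000"  (len 23)
k=15  "111100000111110111000011"  (len 24)
k=16  "111000001111101110000110111"  (len 27)
k=17  "110000011111011100001101110000"  (len 30)
k=18  "100000111110111000011011100000111"  (len 33)
k=19  "0000011111011100001101110000011111"  (len 34)
k=20  "000011111011100001101110000011111"  (len 33)
k=21  "00011111011100001101110000011111"  (len 32)
k=22  "0011111011100001101110000011111"  (len 31)
k=23  "011111011100001101110000011111"  (len 30)
k=24  "11111011100001101110000011111"  (len 29)
k=25  "11110111000011011100000111110000"  (len 32)
k=26  "11101110000110111000001111100000111"  (len 35)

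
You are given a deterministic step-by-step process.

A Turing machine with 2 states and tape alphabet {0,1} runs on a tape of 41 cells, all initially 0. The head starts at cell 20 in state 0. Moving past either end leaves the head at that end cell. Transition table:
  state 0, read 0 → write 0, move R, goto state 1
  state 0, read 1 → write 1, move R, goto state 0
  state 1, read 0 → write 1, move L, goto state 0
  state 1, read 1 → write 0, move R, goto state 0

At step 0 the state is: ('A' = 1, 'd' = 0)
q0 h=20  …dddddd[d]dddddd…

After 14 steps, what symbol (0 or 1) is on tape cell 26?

t=0: q0 h=20  …dddddd[d]dddddd…
t=1: q1 h=21  …dddddd[d]dddddd…
t=2: q0 h=20  …dddddd[d]Addddd…
t=3: q1 h=21  …dddddd[A]dddddd…
t=4: q0 h=22  …dddddd[d]dddddd…
t=5: q1 h=23  …dddddd[d]dddddd…
t=6: q0 h=22  …dddddd[d]Addddd…
t=7: q1 h=23  …dddddd[A]dddddd…
t=8: q0 h=24  …dddddd[d]dddddd…
t=9: q1 h=25  …dddddd[d]dddddd…
t=10: q0 h=24  …dddddd[d]Addddd…
t=11: q1 h=25  …dddddd[A]dddddd…
t=12: q0 h=26  …dddddd[d]dddddd…
t=13: q1 h=27  …dddddd[d]dddddd…
t=14: q0 h=26  …dddddd[d]Addddd…

0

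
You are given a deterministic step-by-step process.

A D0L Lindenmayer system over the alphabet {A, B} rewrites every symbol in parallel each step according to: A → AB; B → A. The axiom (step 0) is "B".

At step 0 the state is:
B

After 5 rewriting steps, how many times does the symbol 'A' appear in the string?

gen 0: B
gen 1: A
gen 2: AB
gen 3: ABA
gen 4: ABAAB
gen 5: ABAABABA

5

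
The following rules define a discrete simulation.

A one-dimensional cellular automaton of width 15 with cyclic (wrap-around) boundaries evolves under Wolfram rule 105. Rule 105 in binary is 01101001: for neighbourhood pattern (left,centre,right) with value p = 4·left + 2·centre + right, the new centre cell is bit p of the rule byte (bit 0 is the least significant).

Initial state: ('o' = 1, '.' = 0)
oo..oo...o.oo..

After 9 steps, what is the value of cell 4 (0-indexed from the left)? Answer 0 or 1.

1

gen 0: oo..oo...o.oo..
gen 1: oo..oo.o..ooo..
gen 2: oo..ooo...o.o..
gen 3: oo..o.o.o..o...
gen 4: oo...o.o.....o.
gen 5: oo.o..o..ooo..o
gen 6: .oo......o.o..o
gen 7: ooo.oooo..o....
gen 8: o.ooo..o....oo.
gen 9: .oo.o....oo.ooo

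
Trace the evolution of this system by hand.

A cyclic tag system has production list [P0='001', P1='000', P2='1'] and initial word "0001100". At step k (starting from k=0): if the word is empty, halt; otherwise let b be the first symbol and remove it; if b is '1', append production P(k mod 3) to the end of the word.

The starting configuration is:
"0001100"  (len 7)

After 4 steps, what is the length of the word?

6

[0] "0001100"  (len 7)
[1] "001100"  (len 6)
[2] "01100"  (len 5)
[3] "1100"  (len 4)
[4] "100001"  (len 6)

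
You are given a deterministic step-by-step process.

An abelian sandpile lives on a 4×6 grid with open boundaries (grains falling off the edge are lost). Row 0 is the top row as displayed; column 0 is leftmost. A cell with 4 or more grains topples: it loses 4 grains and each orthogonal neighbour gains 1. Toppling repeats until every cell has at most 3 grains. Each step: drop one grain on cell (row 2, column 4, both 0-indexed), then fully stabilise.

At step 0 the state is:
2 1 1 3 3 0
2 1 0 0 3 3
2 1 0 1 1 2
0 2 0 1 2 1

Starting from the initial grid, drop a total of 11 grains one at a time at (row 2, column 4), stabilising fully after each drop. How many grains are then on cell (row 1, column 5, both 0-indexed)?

2

gen 0: 2 1 1 3 3 0
2 1 0 0 3 3
2 1 0 1 1 2
0 2 0 1 2 1
gen 1: 2 1 1 3 3 0
2 1 0 0 3 3
2 1 0 1 2 2
0 2 0 1 2 1
gen 2: 2 1 1 3 3 0
2 1 0 0 3 3
2 1 0 1 3 2
0 2 0 1 2 1
gen 3: 2 1 2 0 1 2
2 1 0 2 2 1
2 1 0 2 2 0
0 2 0 1 3 2
gen 4: 2 1 2 0 1 2
2 1 0 2 2 1
2 1 0 2 3 0
0 2 0 1 3 2
gen 5: 2 1 2 0 1 2
2 1 0 2 3 1
2 1 0 3 1 1
0 2 0 2 0 3
gen 6: 2 1 2 0 1 2
2 1 0 2 3 1
2 1 0 3 2 1
0 2 0 2 0 3
gen 7: 2 1 2 0 1 2
2 1 0 2 3 1
2 1 0 3 3 1
0 2 0 2 0 3
gen 8: 2 1 2 1 2 2
2 1 1 0 1 2
2 1 1 1 2 2
0 2 0 3 1 3
gen 9: 2 1 2 1 2 2
2 1 1 0 1 2
2 1 1 1 3 2
0 2 0 3 1 3
gen 10: 2 1 2 1 2 2
2 1 1 0 2 2
2 1 1 2 0 3
0 2 0 3 2 3
gen 11: 2 1 2 1 2 2
2 1 1 0 2 2
2 1 1 2 1 3
0 2 0 3 2 3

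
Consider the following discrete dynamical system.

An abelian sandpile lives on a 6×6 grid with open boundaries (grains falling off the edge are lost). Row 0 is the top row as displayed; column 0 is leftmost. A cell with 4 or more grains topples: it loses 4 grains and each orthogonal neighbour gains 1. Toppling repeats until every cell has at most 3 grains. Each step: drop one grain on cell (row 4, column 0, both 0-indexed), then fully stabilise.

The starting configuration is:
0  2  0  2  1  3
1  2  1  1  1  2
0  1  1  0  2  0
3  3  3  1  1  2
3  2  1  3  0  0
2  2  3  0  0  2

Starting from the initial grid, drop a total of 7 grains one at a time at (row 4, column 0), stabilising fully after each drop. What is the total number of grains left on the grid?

gen 0: 0  2  0  2  1  3
1  2  1  1  1  2
0  1  1  0  2  0
3  3  3  1  1  2
3  2  1  3  0  0
2  2  3  0  0  2
gen 1: 0  2  0  2  1  3
1  2  1  1  1  2
1  2  2  0  2  0
1  2  0  2  1  2
2  0  3  3  0  0
3  3  3  0  0  2
gen 2: 0  2  0  2  1  3
1  2  1  1  1  2
1  2  2  0  2  0
1  2  0  2  1  2
3  0  3  3  0  0
3  3  3  0  0  2
gen 3: 0  2  0  2  1  3
1  2  1  1  1  2
1  2  2  0  2  0
2  2  1  3  1  2
1  3  1  0  1  0
1  1  1  2  0  2
gen 4: 0  2  0  2  1  3
1  2  1  1  1  2
1  2  2  0  2  0
2  2  1  3  1  2
2  3  1  0  1  0
1  1  1  2  0  2
gen 5: 0  2  0  2  1  3
1  2  1  1  1  2
1  2  2  0  2  0
2  2  1  3  1  2
3  3  1  0  1  0
1  1  1  2  0  2
gen 6: 0  2  0  2  1  3
1  2  1  1  1  2
1  2  2  0  2  0
3  3  1  3  1  2
1  0  2  0  1  0
2  2  1  2  0  2
gen 7: 0  2  0  2  1  3
1  2  1  1  1  2
1  2  2  0  2  0
3  3  1  3  1  2
2  0  2  0  1  0
2  2  1  2  0  2

50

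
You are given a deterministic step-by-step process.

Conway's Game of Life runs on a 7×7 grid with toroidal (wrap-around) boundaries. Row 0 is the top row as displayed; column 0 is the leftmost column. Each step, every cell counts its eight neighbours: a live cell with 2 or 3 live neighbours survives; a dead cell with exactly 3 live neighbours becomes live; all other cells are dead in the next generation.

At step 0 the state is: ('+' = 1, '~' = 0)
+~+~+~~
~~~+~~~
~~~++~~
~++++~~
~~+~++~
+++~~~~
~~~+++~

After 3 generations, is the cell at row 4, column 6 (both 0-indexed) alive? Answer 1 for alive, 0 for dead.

[0] +~+~+~~
~~~+~~~
~~~++~~
~++++~~
~~+~++~
+++~~~~
~~~+++~
[1] ~~+~~+~
~~+~~~~
~~~~~~~
~+~~~~~
+~~~++~
~++~~~+
+~~~+++
[2] ~+~+++~
~~~~~~~
~~~~~~~
~~~~~~~
+~+~~++
~+~+~~~
+~+++~~
[3] ~+~~~+~
~~~~+~~
~~~~~~~
~~~~~~+
+++~~~+
~~~~~+~
+~~~~+~

1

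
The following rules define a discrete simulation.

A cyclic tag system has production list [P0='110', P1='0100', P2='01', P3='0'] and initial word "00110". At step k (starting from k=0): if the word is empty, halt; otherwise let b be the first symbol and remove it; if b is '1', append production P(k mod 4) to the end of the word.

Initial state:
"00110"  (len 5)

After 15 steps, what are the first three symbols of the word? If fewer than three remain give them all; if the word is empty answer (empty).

t=0: "00110"  (len 5)
t=1: "0110"  (len 4)
t=2: "110"  (len 3)
t=3: "1001"  (len 4)
t=4: "0010"  (len 4)
t=5: "010"  (len 3)
t=6: "10"  (len 2)
t=7: "001"  (len 3)
t=8: "01"  (len 2)
t=9: "1"  (len 1)
t=10: "0100"  (len 4)
t=11: "100"  (len 3)
t=12: "000"  (len 3)
t=13: "00"  (len 2)
t=14: "0"  (len 1)
t=15: (halted — word empty)

(empty)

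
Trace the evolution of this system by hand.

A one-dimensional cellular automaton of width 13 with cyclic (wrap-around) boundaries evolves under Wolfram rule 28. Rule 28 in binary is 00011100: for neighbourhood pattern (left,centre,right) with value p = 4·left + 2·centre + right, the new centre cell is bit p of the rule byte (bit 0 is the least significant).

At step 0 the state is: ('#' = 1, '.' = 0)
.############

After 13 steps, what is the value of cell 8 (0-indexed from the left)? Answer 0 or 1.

0

[0] .############
[1] .#...........
[2] .##..........
[3] .#.#.........
[4] .#.##........
[5] .#.#.#.......
[6] .#.#.##......
[7] .#.#.#.#.....
[8] .#.#.#.##....
[9] .#.#.#.#.#...
[10] .#.#.#.#.##..
[11] .#.#.#.#.#.#.
[12] .#.#.#.#.#.##
[13] .#.#.#.#.#.#.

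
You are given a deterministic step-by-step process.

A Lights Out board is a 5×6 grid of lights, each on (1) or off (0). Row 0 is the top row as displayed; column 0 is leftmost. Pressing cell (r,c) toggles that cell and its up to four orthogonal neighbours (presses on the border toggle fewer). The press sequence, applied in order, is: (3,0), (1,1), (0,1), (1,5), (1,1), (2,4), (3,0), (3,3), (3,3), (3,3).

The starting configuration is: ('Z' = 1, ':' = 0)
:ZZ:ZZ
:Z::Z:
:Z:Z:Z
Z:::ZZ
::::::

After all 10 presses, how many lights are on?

14

step 0: :ZZ:ZZ
:Z::Z:
:Z:Z:Z
Z:::ZZ
::::::
step 1: :ZZ:ZZ
:Z::Z:
ZZ:Z:Z
:Z::ZZ
Z:::::
step 2: ::Z:ZZ
Z:Z:Z:
Z::Z:Z
:Z::ZZ
Z:::::
step 3: ZZ::ZZ
ZZZ:Z:
Z::Z:Z
:Z::ZZ
Z:::::
step 4: ZZ::Z:
ZZZ::Z
Z::Z::
:Z::ZZ
Z:::::
step 5: Z:::Z:
:::::Z
ZZ:Z::
:Z::ZZ
Z:::::
step 6: Z:::Z:
::::ZZ
ZZ::ZZ
:Z:::Z
Z:::::
step 7: Z:::Z:
::::ZZ
:Z::ZZ
Z::::Z
::::::
step 8: Z:::Z:
::::ZZ
:Z:ZZZ
Z:ZZZZ
:::Z::
step 9: Z:::Z:
::::ZZ
:Z::ZZ
Z::::Z
::::::
step 10: Z:::Z:
::::ZZ
:Z:ZZZ
Z:ZZZZ
:::Z::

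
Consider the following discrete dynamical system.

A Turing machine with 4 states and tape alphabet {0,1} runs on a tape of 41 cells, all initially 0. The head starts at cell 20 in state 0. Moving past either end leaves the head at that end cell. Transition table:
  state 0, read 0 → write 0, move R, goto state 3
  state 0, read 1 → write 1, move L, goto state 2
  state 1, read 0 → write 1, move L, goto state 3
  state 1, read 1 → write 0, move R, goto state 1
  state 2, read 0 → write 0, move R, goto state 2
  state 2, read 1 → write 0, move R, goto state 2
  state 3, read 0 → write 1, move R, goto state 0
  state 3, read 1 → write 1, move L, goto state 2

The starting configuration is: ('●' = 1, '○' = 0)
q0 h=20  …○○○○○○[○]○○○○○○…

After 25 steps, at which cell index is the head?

40

0) q0 h=20  …○○○○○○[○]○○○○○○…
1) q3 h=21  …○○○○○○[○]○○○○○○…
2) q0 h=22  …○○○○○●[○]○○○○○○…
3) q3 h=23  …○○○○●○[○]○○○○○○…
4) q0 h=24  …○○○●○●[○]○○○○○○…
5) q3 h=25  …○○●○●○[○]○○○○○○…
6) q0 h=26  …○●○●○●[○]○○○○○○…
7) q3 h=27  …●○●○●○[○]○○○○○○…
8) q0 h=28  …○●○●○●[○]○○○○○○…
9) q3 h=29  …●○●○●○[○]○○○○○○…
10) q0 h=30  …○●○●○●[○]○○○○○○…
11) q3 h=31  …●○●○●○[○]○○○○○○…
12) q0 h=32  …○●○●○●[○]○○○○○○…
13) q3 h=33  …●○●○●○[○]○○○○○○…
14) q0 h=34  …○●○●○●[○]○○○○○○|
15) q3 h=35  …●○●○●○[○]○○○○○|
16) q0 h=36  …○●○●○●[○]○○○○|
17) q3 h=37  …●○●○●○[○]○○○|
18) q0 h=38  …○●○●○●[○]○○|
19) q3 h=39  …●○●○●○[○]○|
20) q0 h=40  …○●○●○●[○]|
21) q3 h=40  …○●○●○●[○]|
22) q0 h=40  …○●○●○●[●]|
23) q2 h=39  …●○●○●○[●]●|
24) q2 h=40  …○●○●○○[●]|
25) q2 h=40  …○●○●○○[○]|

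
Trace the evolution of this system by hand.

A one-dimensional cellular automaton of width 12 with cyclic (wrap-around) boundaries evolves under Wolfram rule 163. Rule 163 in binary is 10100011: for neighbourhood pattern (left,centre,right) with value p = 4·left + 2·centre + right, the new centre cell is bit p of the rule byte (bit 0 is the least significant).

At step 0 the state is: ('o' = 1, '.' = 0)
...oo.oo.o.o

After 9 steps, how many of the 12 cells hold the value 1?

step 0: ...oo.oo.o.o
step 1: .oo..o..o.o.
step 2: o...o..o.o..
step 3: ..oo..o.o..o
step 4: .o...o.o..o.
step 5: o..oo.o..o..
step 6: ..o..o..o..o
step 7: .o..o..o..o.
step 8: o..o..o..o..
step 9: ..o..o..o..o

4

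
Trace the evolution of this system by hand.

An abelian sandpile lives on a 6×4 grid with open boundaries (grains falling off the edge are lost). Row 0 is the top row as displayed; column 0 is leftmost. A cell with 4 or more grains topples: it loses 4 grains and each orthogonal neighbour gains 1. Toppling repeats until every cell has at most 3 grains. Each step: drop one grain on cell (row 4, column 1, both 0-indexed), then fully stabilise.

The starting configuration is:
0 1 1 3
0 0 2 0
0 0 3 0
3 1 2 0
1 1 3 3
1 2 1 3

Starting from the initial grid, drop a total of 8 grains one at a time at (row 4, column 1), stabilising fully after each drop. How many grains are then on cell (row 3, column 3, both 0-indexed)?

1

k=0  0 1 1 3
0 0 2 0
0 0 3 0
3 1 2 0
1 1 3 3
1 2 1 3
k=1  0 1 1 3
0 0 2 0
0 0 3 0
3 1 2 0
1 2 3 3
1 2 1 3
k=2  0 1 1 3
0 0 2 0
0 0 3 0
3 1 2 0
1 3 3 3
1 2 1 3
k=3  0 1 1 3
0 0 2 0
0 0 3 0
3 2 3 1
2 1 1 1
1 3 3 0
k=4  0 1 1 3
0 0 2 0
0 0 3 0
3 2 3 1
2 2 1 1
1 3 3 0
k=5  0 1 1 3
0 0 2 0
0 0 3 0
3 2 3 1
2 3 1 1
1 3 3 0
k=6  0 1 1 3
0 0 2 0
0 0 3 0
3 3 3 1
3 1 3 1
2 1 0 1
k=7  0 1 1 3
0 0 2 0
0 0 3 0
3 3 3 1
3 2 3 1
2 1 0 1
k=8  0 1 1 3
0 0 2 0
0 0 3 0
3 3 3 1
3 3 3 1
2 1 0 1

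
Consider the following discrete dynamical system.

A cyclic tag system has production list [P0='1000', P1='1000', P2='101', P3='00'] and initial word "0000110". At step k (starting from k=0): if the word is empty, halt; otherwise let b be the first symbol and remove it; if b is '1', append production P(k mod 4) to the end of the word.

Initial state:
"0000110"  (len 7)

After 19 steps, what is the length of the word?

step 0: "0000110"  (len 7)
step 1: "000110"  (len 6)
step 2: "00110"  (len 5)
step 3: "0110"  (len 4)
step 4: "110"  (len 3)
step 5: "101000"  (len 6)
step 6: "010001000"  (len 9)
step 7: "10001000"  (len 8)
step 8: "000100000"  (len 9)
step 9: "00100000"  (len 8)
step 10: "0100000"  (len 7)
step 11: "100000"  (len 6)
step 12: "0000000"  (len 7)
step 13: "000000"  (len 6)
step 14: "00000"  (len 5)
step 15: "0000"  (len 4)
step 16: "000"  (len 3)
step 17: "00"  (len 2)
step 18: "0"  (len 1)
step 19: (halted — word empty)

0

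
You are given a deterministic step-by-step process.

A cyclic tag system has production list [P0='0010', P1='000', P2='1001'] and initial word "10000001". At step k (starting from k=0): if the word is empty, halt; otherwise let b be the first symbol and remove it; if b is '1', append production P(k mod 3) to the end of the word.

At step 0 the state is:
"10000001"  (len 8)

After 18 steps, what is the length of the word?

0

gen 0: "10000001"  (len 8)
gen 1: "00000010010"  (len 11)
gen 2: "0000010010"  (len 10)
gen 3: "000010010"  (len 9)
gen 4: "00010010"  (len 8)
gen 5: "0010010"  (len 7)
gen 6: "010010"  (len 6)
gen 7: "10010"  (len 5)
gen 8: "0010000"  (len 7)
gen 9: "010000"  (len 6)
gen 10: "10000"  (len 5)
gen 11: "0000000"  (len 7)
gen 12: "000000"  (len 6)
gen 13: "00000"  (len 5)
gen 14: "0000"  (len 4)
gen 15: "000"  (len 3)
gen 16: "00"  (len 2)
gen 17: "0"  (len 1)
gen 18: (halted — word empty)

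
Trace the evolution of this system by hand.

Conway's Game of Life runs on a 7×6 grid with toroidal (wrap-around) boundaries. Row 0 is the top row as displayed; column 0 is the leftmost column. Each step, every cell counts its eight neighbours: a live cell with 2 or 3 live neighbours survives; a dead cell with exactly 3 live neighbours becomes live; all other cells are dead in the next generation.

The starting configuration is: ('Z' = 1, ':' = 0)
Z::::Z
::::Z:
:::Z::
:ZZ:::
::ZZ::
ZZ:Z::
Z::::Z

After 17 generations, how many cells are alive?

7

t=0: Z::::Z
::::Z:
:::Z::
:ZZ:::
::ZZ::
ZZ:Z::
Z::::Z
t=1: Z:::Z:
::::ZZ
::ZZ::
:Z::::
Z::Z::
ZZ:ZZZ
::::Z:
t=2: :::ZZ:
::::ZZ
::ZZZ:
:Z:Z::
:::Z::
ZZZZ::
:Z::::
t=3: :::ZZZ
::Z::Z
::Z::Z
::::::
Z::ZZ:
ZZ:Z::
ZZ::Z:
t=4: :ZZZ::
Z:Z::Z
::::::
:::ZZZ
ZZZZZZ
:::Z::
:Z::::
t=5: :::Z::
Z:ZZ::
Z::Z::
:Z::::
ZZ::::
:::Z:Z
:Z:Z::
t=6: :Z:ZZ:
:ZZZZ:
Z::Z::
:ZZ:::
ZZZ:::
:Z::Z:
:::Z::
t=7: :Z::::
ZZ:::Z
Z:::Z:
:::Z::
Z::Z::
ZZ:Z::
:::Z::
t=8: :ZZ:::
:Z:::Z
ZZ::Z:
:::ZZZ
ZZ:ZZ:
ZZ:ZZ:
ZZ::::
t=9: ::Z:::
:::::Z
:ZZZ::
::::::
:Z::::
:::ZZ:
:::Z:Z
t=10: ::::Z:
:Z:Z::
::Z:::
:Z::::
::::::
::ZZZ:
::ZZ::
t=11: ::::Z:
::ZZ::
:ZZ:::
::::::
::ZZ::
::Z:Z:
::Z:::
t=12: ::Z:::
:ZZZ::
:ZZZ::
:Z:Z::
::ZZ::
:ZZ:::
::::::
t=13: :ZZZ::
::::::
Z:::Z:
:Z::Z:
:::Z::
:ZZZ::
:ZZ:::
t=14: :Z:Z::
:ZZZ::
:::::Z
:::ZZZ
:Z:ZZ:
:Z:Z::
Z:::::
t=15: ZZ:Z::
ZZ:ZZ:
Z::::Z
Z:ZZ:Z
Z::::Z
ZZ:ZZ:
ZZ::::
t=16: :::ZZ:
:::ZZ:
::::::
::::::
::::::
::Z:Z:
:::ZZ:
t=17: ::Z::Z
:::ZZ:
::::::
::::::
::::::
::::Z:
::Z::Z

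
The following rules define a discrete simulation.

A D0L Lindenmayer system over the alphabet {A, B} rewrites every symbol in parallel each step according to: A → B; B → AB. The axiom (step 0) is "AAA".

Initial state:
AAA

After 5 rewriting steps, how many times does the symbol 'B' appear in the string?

15

[0] AAA
[1] BBB
[2] ABABAB
[3] BABBABBAB
[4] ABBABABBABABBAB
[5] BABABBABBABABBABBABABBAB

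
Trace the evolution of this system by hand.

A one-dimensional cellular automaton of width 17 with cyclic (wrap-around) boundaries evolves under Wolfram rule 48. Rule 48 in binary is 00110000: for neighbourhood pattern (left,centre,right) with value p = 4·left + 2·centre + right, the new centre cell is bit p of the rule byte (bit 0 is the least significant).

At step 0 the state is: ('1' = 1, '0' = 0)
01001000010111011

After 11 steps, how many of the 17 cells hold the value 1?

5

[0] 01001000010111011
[1] 10100100001000100
[2] 01010010000100010
[3] 00101001000010001
[4] 10010100100001000
[5] 01001010010000100
[6] 00100101001000010
[7] 00010010100100001
[8] 10001001010010000
[9] 01000100101001000
[10] 00100010010100100
[11] 00010001001010010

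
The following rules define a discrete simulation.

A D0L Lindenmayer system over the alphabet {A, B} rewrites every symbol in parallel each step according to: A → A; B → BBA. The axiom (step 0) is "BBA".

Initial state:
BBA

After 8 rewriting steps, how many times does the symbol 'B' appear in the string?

512

step 0: BBA
step 1: BBABBAA
step 2: BBABBAABBABBAAA
step 3: BBABBAABBABBAAABBABBAABBABBAAAA
step 4: BBABBAABBABBAAABBABBAABBABBAAAABBABBAABBABBAAABBABBAABBABBAAAAA
step 5: BBABBAABBABBAAABBABBAABBABBAAAABBABBAABBABBAAABBABBAABBABB…ABBABBAAABBABBAABBABBAAAABBABBAABBABBAAABBABBAABBABBAAAAAA  (len 127)
step 6: BBABBAABBABBAAABBABBAABBABBAAAABBABBAABBABBAAABBABBAABBABB…BBABBAAABBABBAABBABBAAAABBABBAABBABBAAABBABBAABBABBAAAAAAA  (len 255)
step 7: BBABBAABBABBAAABBABBAABBABBAAAABBABBAABBABBAAABBABBAABBABB…BABBAAABBABBAABBABBAAAABBABBAABBABBAAABBABBAABBABBAAAAAAAA  (len 511)
step 8: BBABBAABBABBAAABBABBAABBABBAAAABBABBAABBABBAAABBABBAABBABB…ABBAAABBABBAABBABBAAAABBABBAABBABBAAABBABBAABBABBAAAAAAAAA  (len 1023)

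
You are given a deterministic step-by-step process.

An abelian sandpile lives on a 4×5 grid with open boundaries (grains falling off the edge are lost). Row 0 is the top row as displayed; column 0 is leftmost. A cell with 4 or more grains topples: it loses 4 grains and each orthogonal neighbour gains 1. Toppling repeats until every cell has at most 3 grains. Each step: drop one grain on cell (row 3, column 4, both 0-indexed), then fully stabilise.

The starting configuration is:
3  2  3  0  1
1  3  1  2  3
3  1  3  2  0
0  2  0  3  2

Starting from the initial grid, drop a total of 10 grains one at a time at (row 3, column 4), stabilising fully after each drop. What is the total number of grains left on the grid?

[0] 3  2  3  0  1
1  3  1  2  3
3  1  3  2  0
0  2  0  3  2
[1] 3  2  3  0  1
1  3  1  2  3
3  1  3  2  0
0  2  0  3  3
[2] 3  2  3  0  1
1  3  1  2  3
3  1  3  3  1
0  2  1  0  1
[3] 3  2  3  0  1
1  3  1  2  3
3  1  3  3  1
0  2  1  0  2
[4] 3  2  3  0  1
1  3  1  2  3
3  1  3  3  1
0  2  1  0  3
[5] 3  2  3  0  1
1  3  1  2  3
3  1  3  3  2
0  2  1  1  0
[6] 3  2  3  0  1
1  3  1  2  3
3  1  3  3  2
0  2  1  1  1
[7] 3  2  3  0  1
1  3  1  2  3
3  1  3  3  2
0  2  1  1  2
[8] 3  2  3  0  1
1  3  1  2  3
3  1  3  3  2
0  2  1  1  3
[9] 3  2  3  0  1
1  3  1  2  3
3  1  3  3  3
0  2  1  2  0
[10] 3  2  3  0  1
1  3  1  2  3
3  1  3  3  3
0  2  1  2  1

38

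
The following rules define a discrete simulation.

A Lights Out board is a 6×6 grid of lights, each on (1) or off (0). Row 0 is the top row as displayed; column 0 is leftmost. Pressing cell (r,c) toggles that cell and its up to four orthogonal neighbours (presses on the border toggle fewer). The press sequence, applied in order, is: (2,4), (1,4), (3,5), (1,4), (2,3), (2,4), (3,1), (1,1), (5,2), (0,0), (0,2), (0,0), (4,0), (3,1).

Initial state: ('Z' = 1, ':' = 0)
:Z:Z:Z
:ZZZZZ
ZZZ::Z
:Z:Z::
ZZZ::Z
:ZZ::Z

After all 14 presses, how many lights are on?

17

k=0  :Z:Z:Z
:ZZZZZ
ZZZ::Z
:Z:Z::
ZZZ::Z
:ZZ::Z
k=1  :Z:Z:Z
:ZZZ:Z
ZZZZZ:
:Z:ZZ:
ZZZ::Z
:ZZ::Z
k=2  :Z:ZZZ
:ZZ:Z:
ZZZZ::
:Z:ZZ:
ZZZ::Z
:ZZ::Z
k=3  :Z:ZZZ
:ZZ:Z:
ZZZZ:Z
:Z:Z:Z
ZZZ:::
:ZZ::Z
k=4  :Z:Z:Z
:ZZZ:Z
ZZZZZZ
:Z:Z:Z
ZZZ:::
:ZZ::Z
k=5  :Z:Z:Z
:ZZ::Z
ZZ:::Z
:Z:::Z
ZZZ:::
:ZZ::Z
k=6  :Z:Z:Z
:ZZ:ZZ
ZZ:ZZ:
:Z::ZZ
ZZZ:::
:ZZ::Z
k=7  :Z:Z:Z
:ZZ:ZZ
Z::ZZ:
Z:Z:ZZ
Z:Z:::
:ZZ::Z
k=8  :::Z:Z
Z:::ZZ
ZZ:ZZ:
Z:Z:ZZ
Z:Z:::
:ZZ::Z
k=9  :::Z:Z
Z:::ZZ
ZZ:ZZ:
Z:Z:ZZ
Z:::::
:::Z:Z
k=10  ZZ:Z:Z
::::ZZ
ZZ:ZZ:
Z:Z:ZZ
Z:::::
:::Z:Z
k=11  Z:Z::Z
::Z:ZZ
ZZ:ZZ:
Z:Z:ZZ
Z:::::
:::Z:Z
k=12  :ZZ::Z
Z:Z:ZZ
ZZ:ZZ:
Z:Z:ZZ
Z:::::
:::Z:Z
k=13  :ZZ::Z
Z:Z:ZZ
ZZ:ZZ:
::Z:ZZ
:Z::::
Z::Z:Z
k=14  :ZZ::Z
Z:Z:ZZ
Z::ZZ:
ZZ::ZZ
::::::
Z::Z:Z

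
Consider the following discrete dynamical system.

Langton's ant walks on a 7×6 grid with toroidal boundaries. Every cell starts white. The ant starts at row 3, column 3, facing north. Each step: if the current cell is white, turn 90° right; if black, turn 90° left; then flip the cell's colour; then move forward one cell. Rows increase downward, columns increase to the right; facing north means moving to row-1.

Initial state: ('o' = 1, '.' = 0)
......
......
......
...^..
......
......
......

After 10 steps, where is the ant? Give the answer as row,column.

k=0  ......
......
......
...^..
......
......
......
k=1  ......
......
......
...o>.
......
......
......
k=2  ......
......
......
...oo.
....v.
......
......
k=3  ......
......
......
...oo.
...<o.
......
......
k=4  ......
......
......
...^o.
...oo.
......
......
k=5  ......
......
......
..<.o.
...oo.
......
......
k=6  ......
......
..^...
..o.o.
...oo.
......
......
k=7  ......
......
..o>..
..o.o.
...oo.
......
......
k=8  ......
......
..oo..
..ovo.
...oo.
......
......
k=9  ......
......
..oo..
..<oo.
...oo.
......
......
k=10  ......
......
..oo..
...oo.
..voo.
......
......

4,2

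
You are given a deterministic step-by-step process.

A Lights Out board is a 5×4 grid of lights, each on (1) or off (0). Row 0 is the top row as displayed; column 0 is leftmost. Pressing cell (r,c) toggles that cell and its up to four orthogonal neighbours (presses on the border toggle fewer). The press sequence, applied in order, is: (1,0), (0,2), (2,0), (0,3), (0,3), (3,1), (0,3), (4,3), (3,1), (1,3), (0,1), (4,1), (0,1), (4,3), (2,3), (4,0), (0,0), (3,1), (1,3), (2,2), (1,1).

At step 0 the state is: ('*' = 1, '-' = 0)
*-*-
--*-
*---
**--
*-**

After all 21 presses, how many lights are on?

gen 0: *-*-
--*-
*---
**--
*-**
gen 1: --*-
***-
----
**--
*-**
gen 2: -*-*
**--
----
**--
*-**
gen 3: -*-*
-*--
**--
-*--
*-**
gen 4: -**-
-*-*
**--
-*--
*-**
gen 5: -*-*
-*--
**--
-*--
*-**
gen 6: -*-*
-*--
*---
*-*-
****
gen 7: -**-
-*-*
*---
*-*-
****
gen 8: -**-
-*-*
*---
*-**
**--
gen 9: -**-
-*-*
**--
-*-*
*---
gen 10: -***
-**-
**-*
-*-*
*---
gen 11: *--*
--*-
**-*
-*-*
*---
gen 12: *--*
--*-
**-*
---*
-**-
gen 13: -***
-**-
**-*
---*
-**-
gen 14: -***
-**-
**-*
----
-*-*
gen 15: -***
-***
***-
---*
-*-*
gen 16: -***
-***
***-
*--*
*--*
gen 17: *-**
****
***-
*--*
*--*
gen 18: *-**
****
*-*-
-***
**-*
gen 19: *-*-
**--
*-**
-***
**-*
gen 20: *-*-
***-
**--
-*-*
**-*
gen 21: ***-
----
*---
-*-*
**-*

9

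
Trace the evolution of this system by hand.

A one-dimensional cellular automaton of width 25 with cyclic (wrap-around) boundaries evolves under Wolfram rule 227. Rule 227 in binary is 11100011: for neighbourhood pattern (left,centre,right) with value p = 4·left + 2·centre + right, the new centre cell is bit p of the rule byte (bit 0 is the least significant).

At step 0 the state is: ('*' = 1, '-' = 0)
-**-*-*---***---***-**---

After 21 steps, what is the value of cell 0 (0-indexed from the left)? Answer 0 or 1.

k=0  -**-*-*---***---***-**---
k=1  *-**-*--**-**-**-***-*-**
k=2  **-**--*-**-**-**-***-*-*
k=3  ***-*-*-*-**-**-**-***-*-
k=4  -***-*-*-*-**-**-**-***-*
k=5  *-***-*-*-*-**-**-**-***-
k=6  -*-***-*-*-*-**-**-**-***
k=7  *-*-***-*-*-*-**-**-**-**
k=8  **-*-***-*-*-*-**-**-**-*
k=9  ***-*-***-*-*-*-**-**-**-
k=10  -***-*-***-*-*-*-**-**-**
k=11  *-***-*-***-*-*-*-**-**-*
k=12  **-***-*-***-*-*-*-**-**-
k=13  -**-***-*-***-*-*-*-**-**
k=14  *-**-***-*-***-*-*-*-**-*
k=15  **-**-***-*-***-*-*-*-**-
k=16  -**-**-***-*-***-*-*-*-**
k=17  *-**-**-***-*-***-*-*-*-*
k=18  **-**-**-***-*-***-*-*-*-
k=19  -**-**-**-***-*-***-*-*-*
k=20  *-**-**-**-***-*-***-*-*-
k=21  -*-**-**-**-***-*-***-*-*

0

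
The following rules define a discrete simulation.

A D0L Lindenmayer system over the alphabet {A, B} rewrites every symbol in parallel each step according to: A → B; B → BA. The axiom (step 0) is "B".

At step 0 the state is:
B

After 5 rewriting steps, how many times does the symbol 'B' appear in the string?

t=0: B
t=1: BA
t=2: BAB
t=3: BABBA
t=4: BABBABAB
t=5: BABBABABBABBA

8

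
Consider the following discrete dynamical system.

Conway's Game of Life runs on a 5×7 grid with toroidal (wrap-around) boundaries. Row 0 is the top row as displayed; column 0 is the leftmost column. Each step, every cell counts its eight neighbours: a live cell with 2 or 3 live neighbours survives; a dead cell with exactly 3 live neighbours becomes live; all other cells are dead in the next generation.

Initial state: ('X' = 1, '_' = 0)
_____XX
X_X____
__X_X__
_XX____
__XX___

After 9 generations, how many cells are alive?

13

[0] _____XX
X_X____
__X_X__
_XX____
__XX___
[1] _XXX__X
_X_X_XX
__X____
_X_____
_XXX___
[2] _____XX
_X_XXXX
XXX____
_X_X___
___X___
[3] X_XX__X
_X_XX__
_____XX
XX_X___
__X_X__
[4] X____X_
_X_XX__
_X_X_XX
XXXXXXX
____X_X
[5] X__X_XX
_X_X___
_______
_X_____
__X____
[6] XX_XX_X
X_X_X_X
__X____
_______
XXX___X
[7] ____X__
__X_X_X
_X_X___
X_X____
__XX_XX
[8] __X_X_X
__X_XX_
XX_X___
X___X_X
_XXXXXX
[9] X_____X
X_X_XXX
XXXX___
_______
_XX____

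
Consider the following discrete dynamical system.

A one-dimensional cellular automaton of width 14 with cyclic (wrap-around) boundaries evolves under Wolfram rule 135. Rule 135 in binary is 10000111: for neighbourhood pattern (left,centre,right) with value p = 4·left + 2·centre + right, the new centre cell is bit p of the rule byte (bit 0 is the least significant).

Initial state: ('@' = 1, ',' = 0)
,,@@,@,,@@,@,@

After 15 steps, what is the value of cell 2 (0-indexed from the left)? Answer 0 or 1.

0

0) ,,@@,@,,@@,@,@
1) ,@,,,@,@,,,@,@
2) ,@,@@@,@,@@@,@
3) ,@,,@,,@,,@,,@
4) ,@,@@,@@,@@,@@
5) ,@,,,,,,,,,,,,
6) @@,@@@@@@@@@@@
7) @,,,@@@@@@@@@@
8) ,,@@,@@@@@@@@@
9) ,@,,,,@@@@@@@,
10) @@,@@@,@@@@@,,
11) ,,,,@,,,@@@,,@
12) ,@@@@,@@,@,,@@
13) ,,@@,,,,,@,@,,
14) @@,,,@@@@@,@,@
15) @,,@@,@@@,,@,,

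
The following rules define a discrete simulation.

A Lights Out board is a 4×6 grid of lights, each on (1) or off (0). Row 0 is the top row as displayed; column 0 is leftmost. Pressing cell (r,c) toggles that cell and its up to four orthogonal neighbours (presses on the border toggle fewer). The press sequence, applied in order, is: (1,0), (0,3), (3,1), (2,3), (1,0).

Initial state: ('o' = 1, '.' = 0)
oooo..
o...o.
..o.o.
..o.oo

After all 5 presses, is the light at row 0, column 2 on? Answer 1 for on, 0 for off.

0

step 0: oooo..
o...o.
..o.o.
..o.oo
step 1: .ooo..
.o..o.
o.o.o.
..o.oo
step 2: .o..o.
.o.oo.
o.o.o.
..o.oo
step 3: .o..o.
.o.oo.
ooo.o.
oo..oo
step 4: .o..o.
.o..o.
oo.o..
oo.ooo
step 5: oo..o.
o...o.
.o.o..
oo.ooo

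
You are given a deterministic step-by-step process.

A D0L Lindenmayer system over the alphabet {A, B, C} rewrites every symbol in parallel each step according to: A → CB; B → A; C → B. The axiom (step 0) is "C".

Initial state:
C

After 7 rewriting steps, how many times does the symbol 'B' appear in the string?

[0] C
[1] B
[2] A
[3] CB
[4] BA
[5] ACB
[6] CBBA
[7] BAACB

2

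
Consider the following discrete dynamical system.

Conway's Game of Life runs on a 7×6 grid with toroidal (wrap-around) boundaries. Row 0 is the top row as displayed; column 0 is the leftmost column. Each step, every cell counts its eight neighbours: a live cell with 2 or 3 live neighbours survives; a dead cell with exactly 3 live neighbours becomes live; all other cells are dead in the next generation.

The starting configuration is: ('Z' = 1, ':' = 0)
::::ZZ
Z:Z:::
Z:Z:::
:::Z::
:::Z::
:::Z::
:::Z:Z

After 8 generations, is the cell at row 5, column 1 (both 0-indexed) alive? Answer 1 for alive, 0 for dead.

1

0) ::::ZZ
Z:Z:::
Z:Z:::
:::Z::
:::Z::
:::Z::
:::Z:Z
1) Z::ZZZ
Z::Z::
::ZZ::
::ZZ::
::ZZZ:
::ZZ::
:::Z:Z
2) Z:ZZ::
ZZ::::
:Z::Z:
:Z::::
:Z::Z:
::::::
Z::::Z
3) ::Z:::
Z::Z:Z
:ZZ:::
ZZZ:::
::::::
Z::::Z
ZZ:::Z
4) ::Z:Z:
Z::Z::
:::Z:Z
Z:Z:::
:::::Z
:Z:::Z
:Z:::Z
5) ZZZZZZ
::ZZ:Z
ZZZZZZ
Z:::ZZ
:Z:::Z
::::ZZ
:ZZ:ZZ
6) ::::::
::::::
::::::
::::::
::::::
:ZZZ::
::::::
7) ::::::
::::::
::::::
::::::
::Z:::
::Z:::
::Z:::
8) ::::::
::::::
::::::
::::::
::::::
:ZZZ::
::::::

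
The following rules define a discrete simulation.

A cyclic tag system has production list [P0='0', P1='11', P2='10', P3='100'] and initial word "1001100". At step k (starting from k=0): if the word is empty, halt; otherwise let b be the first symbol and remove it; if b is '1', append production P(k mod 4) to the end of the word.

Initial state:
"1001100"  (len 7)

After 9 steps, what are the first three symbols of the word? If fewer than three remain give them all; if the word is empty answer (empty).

t=0: "1001100"  (len 7)
t=1: "0011000"  (len 7)
t=2: "011000"  (len 6)
t=3: "11000"  (len 5)
t=4: "1000100"  (len 7)
t=5: "0001000"  (len 7)
t=6: "001000"  (len 6)
t=7: "01000"  (len 5)
t=8: "1000"  (len 4)
t=9: "0000"  (len 4)

000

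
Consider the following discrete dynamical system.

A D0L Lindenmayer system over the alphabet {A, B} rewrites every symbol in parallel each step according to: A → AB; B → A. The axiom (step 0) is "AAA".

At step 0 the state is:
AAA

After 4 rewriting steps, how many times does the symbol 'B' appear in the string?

step 0: AAA
step 1: ABABAB
step 2: ABAABAABA
step 3: ABAABABAABABAAB
step 4: ABAABABAABAABABAABAABABA

9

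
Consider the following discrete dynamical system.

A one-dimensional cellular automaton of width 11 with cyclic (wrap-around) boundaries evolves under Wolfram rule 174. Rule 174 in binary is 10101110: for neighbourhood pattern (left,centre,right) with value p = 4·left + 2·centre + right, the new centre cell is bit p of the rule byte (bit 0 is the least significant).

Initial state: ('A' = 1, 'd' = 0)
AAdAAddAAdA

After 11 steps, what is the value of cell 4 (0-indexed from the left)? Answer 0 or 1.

1

k=0  AAdAAddAAdA
k=1  AdAAddAAdAA
k=2  dAAddAAdAAA
k=3  AAddAAdAAAd
k=4  AddAAdAAAdA
k=5  ddAAdAAAdAA
k=6  dAAdAAAdAAd
k=7  AAdAAAdAAdd
k=8  AdAAAdAAddA
k=9  dAAAdAAddAA
k=10  AAAdAAddAAd
k=11  AAdAAddAAdA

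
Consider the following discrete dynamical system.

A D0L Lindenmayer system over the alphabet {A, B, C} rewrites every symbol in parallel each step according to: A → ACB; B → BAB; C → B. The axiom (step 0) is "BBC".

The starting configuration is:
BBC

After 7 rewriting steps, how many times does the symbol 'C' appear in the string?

k=0  BBC
k=1  BABBABB
k=2  BABACBBABBABACBBABBAB
k=3  BABACBBABACBBBABBABACBBABBABACBBABACBBBABBABACBBABBABACBBAB
k=4  BABACBBABACBBBABBABACBBABACBBBABBABBABACBBABBABACBBABACBBB…ABACBBABBABACBBABACBBBABBABACBBABBABACBBABACBBBABBABACBBAB  (len 163)
k=5  BABACBBABACBBBABBABACBBABACBBBABBABBABACBBABBABACBBABACBBB…BBBABBABACBBABACBBBABBABBABACBBABBABACBBABACBBBABBABACBBAB  (len 451)
k=6  BABACBBABACBBBABBABACBBABACBBBABBABBABACBBABBABACBBABACBBB…BBBABBABACBBABACBBBABBABBABACBBABBABACBBABACBBBABBABACBBAB  (len 1249)
k=7  BABACBBABACBBBABBABACBBABACBBBABBABBABACBBABBABACBBABACBBB…BBBABBABACBBABACBBBABBABBABACBBABBABACBBABACBBBABBABACBBAB  (len 3459)

399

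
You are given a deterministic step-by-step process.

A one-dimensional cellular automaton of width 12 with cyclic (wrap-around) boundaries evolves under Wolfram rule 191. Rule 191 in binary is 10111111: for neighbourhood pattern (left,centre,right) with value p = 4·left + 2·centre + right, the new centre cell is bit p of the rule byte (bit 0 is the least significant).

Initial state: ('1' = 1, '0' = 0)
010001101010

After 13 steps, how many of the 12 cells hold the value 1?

gen 0: 010001101010
gen 1: 111111011111
gen 2: 111110111111
gen 3: 111101111111
gen 4: 111011111111
gen 5: 110111111111
gen 6: 101111111111
gen 7: 011111111111
gen 8: 111111111110
gen 9: 111111111101
gen 10: 111111111011
gen 11: 111111110111
gen 12: 111111101111
gen 13: 111111011111

11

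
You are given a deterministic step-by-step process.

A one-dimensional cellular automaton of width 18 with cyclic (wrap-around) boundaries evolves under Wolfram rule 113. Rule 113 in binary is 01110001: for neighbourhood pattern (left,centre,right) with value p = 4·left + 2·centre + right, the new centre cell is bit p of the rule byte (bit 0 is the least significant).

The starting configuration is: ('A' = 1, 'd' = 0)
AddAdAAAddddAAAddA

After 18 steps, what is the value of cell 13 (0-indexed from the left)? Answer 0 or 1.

1

gen 0: AddAdAAAddddAAAddA
gen 1: AAddAddAAAAdddAAdd
gen 2: dAAddAddddAAAddAAd
gen 3: ddAAddAAAdddAAddAA
gen 4: AddAAdddAAAddAAddA
gen 5: AAddAAAdddAAddAAdd
gen 6: dAAdddAAAddAAddAAd
gen 7: ddAAAdddAAddAAddAA
gen 8: AdddAAAddAAddAAddA
gen 9: AAAdddAAddAAddAAdd
gen 10: ddAAAddAAddAAddAAd
gen 11: AdddAAddAAddAAddAA
gen 12: AAAddAAddAAddAAddd
gen 13: ddAAddAAddAAddAAAd
gen 14: AddAAddAAddAAdddAA
gen 15: AAddAAddAAddAAAddd
gen 16: dAAddAAddAAdddAAAd
gen 17: ddAAddAAddAAAdddAA
gen 18: AddAAddAAdddAAAddA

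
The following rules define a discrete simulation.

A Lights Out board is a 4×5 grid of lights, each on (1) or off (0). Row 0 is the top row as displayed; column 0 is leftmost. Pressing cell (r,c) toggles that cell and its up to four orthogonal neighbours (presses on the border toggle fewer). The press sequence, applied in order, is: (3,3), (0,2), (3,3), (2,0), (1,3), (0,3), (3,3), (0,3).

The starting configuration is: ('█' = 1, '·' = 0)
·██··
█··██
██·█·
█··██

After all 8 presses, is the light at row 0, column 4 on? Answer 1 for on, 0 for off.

0

0) ·██··
█··██
██·█·
█··██
1) ·██··
█··██
██···
█·█··
2) ···█·
█·███
██···
█·█··
3) ···█·
█·███
██·█·
█··██
4) ···█·
··███
···█·
···██
5) ·····
·····
·····
···██
6) ··███
···█·
·····
···██
7) ··███
···█·
···█·
··█··
8) ·····
·····
···█·
··█··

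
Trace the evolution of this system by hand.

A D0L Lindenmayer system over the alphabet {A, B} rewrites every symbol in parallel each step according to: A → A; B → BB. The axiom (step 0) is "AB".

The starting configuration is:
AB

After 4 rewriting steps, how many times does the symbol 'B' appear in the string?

16

gen 0: AB
gen 1: ABB
gen 2: ABBBB
gen 3: ABBBBBBBB
gen 4: ABBBBBBBBBBBBBBBB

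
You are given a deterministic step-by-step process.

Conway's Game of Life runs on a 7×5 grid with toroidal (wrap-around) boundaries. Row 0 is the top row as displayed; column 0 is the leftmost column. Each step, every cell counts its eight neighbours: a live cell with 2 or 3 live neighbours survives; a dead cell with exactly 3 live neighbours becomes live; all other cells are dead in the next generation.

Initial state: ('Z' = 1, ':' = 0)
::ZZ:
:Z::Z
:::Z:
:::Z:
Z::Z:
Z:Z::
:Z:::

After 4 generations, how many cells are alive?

17

[0] ::ZZ:
:Z::Z
:::Z:
:::Z:
Z::Z:
Z:Z::
:Z:::
[1] ZZZZ:
::::Z
::ZZZ
::ZZ:
:ZZZ:
Z:Z:Z
:Z:Z:
[2] ZZ:Z:
:::::
::Z:Z
:::::
Z::::
Z:::Z
:::::
[3] :::::
ZZZZZ
:::::
:::::
Z:::Z
Z:::Z
:Z:::
[4] :::ZZ
ZZZZZ
ZZZZZ
:::::
Z:::Z
:Z::Z
Z::::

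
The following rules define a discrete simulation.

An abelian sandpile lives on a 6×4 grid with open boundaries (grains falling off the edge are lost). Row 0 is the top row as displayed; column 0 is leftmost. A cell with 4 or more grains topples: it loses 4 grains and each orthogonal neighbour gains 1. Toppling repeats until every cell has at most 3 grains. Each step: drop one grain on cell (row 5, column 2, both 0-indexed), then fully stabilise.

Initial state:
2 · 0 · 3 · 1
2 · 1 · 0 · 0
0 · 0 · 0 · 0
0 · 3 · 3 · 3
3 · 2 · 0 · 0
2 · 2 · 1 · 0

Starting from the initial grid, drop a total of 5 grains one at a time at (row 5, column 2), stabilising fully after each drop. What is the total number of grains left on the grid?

32

k=0  2 · 0 · 3 · 1
2 · 1 · 0 · 0
0 · 0 · 0 · 0
0 · 3 · 3 · 3
3 · 2 · 0 · 0
2 · 2 · 1 · 0
k=1  2 · 0 · 3 · 1
2 · 1 · 0 · 0
0 · 0 · 0 · 0
0 · 3 · 3 · 3
3 · 2 · 0 · 0
2 · 2 · 2 · 0
k=2  2 · 0 · 3 · 1
2 · 1 · 0 · 0
0 · 0 · 0 · 0
0 · 3 · 3 · 3
3 · 2 · 0 · 0
2 · 2 · 3 · 0
k=3  2 · 0 · 3 · 1
2 · 1 · 0 · 0
0 · 0 · 0 · 0
0 · 3 · 3 · 3
3 · 2 · 1 · 0
2 · 3 · 0 · 1
k=4  2 · 0 · 3 · 1
2 · 1 · 0 · 0
0 · 0 · 0 · 0
0 · 3 · 3 · 3
3 · 2 · 1 · 0
2 · 3 · 1 · 1
k=5  2 · 0 · 3 · 1
2 · 1 · 0 · 0
0 · 0 · 0 · 0
0 · 3 · 3 · 3
3 · 2 · 1 · 0
2 · 3 · 2 · 1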